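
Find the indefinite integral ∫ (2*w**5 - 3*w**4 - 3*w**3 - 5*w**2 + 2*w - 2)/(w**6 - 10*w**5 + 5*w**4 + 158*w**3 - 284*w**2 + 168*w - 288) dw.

Factor the denominator: (w - 6)**2*(w - 2)*(w + 4)*(w**2 + 1).
Partial-fraction decomposition: -7*(291*w - 178)/(116365*(w**2 + 1)) + 1357/(5100*(w + 4)) - 13/(240*(w - 2)) + 988743/(547600*(w - 6)) + 5423/(740*(w - 6)**2).
Integrate each term; A/(w−a) gives A·log|w−a|; the (Bw+D)/(w²+p²) term gives a log and an atan.

988743*log(w - 6)/547600 - 13*log(w - 2)/240 + 1357*log(w + 4)/5100 - 2037*log(w**2 + 1)/232730 + 1246*atan(w)/116365 - 5423/(740*w - 4440) + C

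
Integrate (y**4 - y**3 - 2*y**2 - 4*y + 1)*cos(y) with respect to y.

Use integration by parts with u = y**4 - y**3 - 2*y**2 - 4*y + 1, dv = cos(y) dy, so v = sin(y).
Apply parts 4 times (tabular method): alternate signs, differentiate u down to 0, integrate dv up.

y**4*sin(y) - y**3*sin(y) + 4*y**3*cos(y) - 14*y**2*sin(y) - 3*y**2*cos(y) + 2*y*sin(y) - 28*y*cos(y) + 29*sin(y) + 2*cos(y) + C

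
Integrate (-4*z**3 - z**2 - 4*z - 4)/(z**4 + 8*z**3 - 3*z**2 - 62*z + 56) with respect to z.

-8*log(z - 2)/9 + 13*log(z - 1)/40 + 14*log(z + 4)/5 - 449*log(z + 7)/72 + C

Factor the denominator: (z - 2)*(z - 1)*(z + 4)*(z + 7).
Partial-fraction decomposition: -449/(72*(z + 7)) + 14/(5*(z + 4)) + 13/(40*(z - 1)) - 8/(9*(z - 2)).
Integrate each term: A/(z−a) contributes A·log|z−a|.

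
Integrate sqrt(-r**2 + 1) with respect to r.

Substitute r = sin(θ), so dr = cos(θ) dθ and the radical becomes sqrt(-r**2 + 1) = cos(θ) by the Pythagorean identity.
Integrate the resulting trig expression in θ, then back-substitute θ = asin(r), sin(θ) = r, cos(θ) = sqrt(-r**2 + 1) (absorbing any constant into C).

r*sqrt(-r**2 + 1)/2 + asin(r)/2 + C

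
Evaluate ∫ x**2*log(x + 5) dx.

x**3*log(x + 5)/3 - x**3/9 + 5*x**2/6 - 25*x/3 + 125*log(x + 5)/3 + C

Use integration by parts with u = log(x + 5), dv = x**2 dx.
Then du = 1/(x + 5) dx and v = x**3/3.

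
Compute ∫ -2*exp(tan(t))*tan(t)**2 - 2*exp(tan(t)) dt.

Let u = tan(t), so du = (tan(t)**2 + 1) dt.
Rewriting, the integral becomes -2·∫ e^u du = -2·e^u.
Substituting back, u = tan(t).

-2*exp(tan(t)) + C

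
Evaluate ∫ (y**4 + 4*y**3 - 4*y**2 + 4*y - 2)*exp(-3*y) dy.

(-27*y**4 - 144*y**3 - 36*y**2 - 132*y + 10)*exp(-3*y)/81 + C

Use integration by parts with u = y**4 + 4*y**3 - 4*y**2 + 4*y - 2, dv = exp(-3*y) dy, so v = -exp(-3*y)/3.
Apply parts 4 times (tabular method): alternate signs, differentiate u down to 0, integrate dv up.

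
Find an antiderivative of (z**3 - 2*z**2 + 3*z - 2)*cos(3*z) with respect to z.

Use integration by parts with u = z**3 - 2*z**2 + 3*z - 2, dv = cos(3*z) dz, so v = sin(3*z)/3.
Apply parts 3 times (tabular method): alternate signs, differentiate u down to 0, integrate dv up.

z**3*sin(3*z)/3 - 2*z**2*sin(3*z)/3 + z**2*cos(3*z)/3 + 7*z*sin(3*z)/9 - 4*z*cos(3*z)/9 - 14*sin(3*z)/27 + 7*cos(3*z)/27 + C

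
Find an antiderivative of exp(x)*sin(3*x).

exp(x)*sin(3*x)/10 - 3*exp(x)*cos(3*x)/10 + C

Let I denote the integral. Integrate by parts with u = sin(3*x), dv = exp(x) dx, so v = exp(x): I = exp(x)*sin(3*x) − 3·∫ exp(x)*cos(3*x) dx.
Apply parts again with u = cos(3*x), dv = exp(x) dx: ∫ exp(x)*cos(3*x) dx = exp(x)*cos(3*x) + 3·I. Substituting back brings back I: I = exp(x)*sin(3*x) - 3*exp(x)*cos(3*x) − 9·I.
Solving for I: (1 + 9)·I equals the remaining terms, so I = (1/10)·(exp(x)*sin(3*x) - 3*exp(x)*cos(3*x)).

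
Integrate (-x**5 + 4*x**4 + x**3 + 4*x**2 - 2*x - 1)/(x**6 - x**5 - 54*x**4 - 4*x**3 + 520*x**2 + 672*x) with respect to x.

Factor the denominator: x*(x - 7)*(x - 4)*(x + 2)**2*(x + 6).
Partial-fraction decomposition: -12899/(12480*(x + 6)) + 5671/(15552*(x + 2)) - 107/(432*(x + 2)**2) - 119/(4320*(x - 4)) - 6679/(22113*(x - 7)) - 1/(672*x).
Integrate each term; A/(x−a) gives A·log|x−a|; A/(x−a)² gives −A/(x−a).

-log(x)/672 - 6679*log(x - 7)/22113 - 119*log(x - 4)/4320 + 5671*log(x + 2)/15552 - 12899*log(x + 6)/12480 + 107/(432*x + 864) + C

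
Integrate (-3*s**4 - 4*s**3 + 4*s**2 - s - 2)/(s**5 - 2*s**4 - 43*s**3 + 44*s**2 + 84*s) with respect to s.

-log(s)/42 - 2097*log(s - 7)/910 + 17*log(s - 2)/60 - log(s + 1)/30 - 719*log(s + 6)/780 + C

Factor the denominator: s*(s - 7)*(s - 2)*(s + 1)*(s + 6).
Partial-fraction decomposition: -719/(780*(s + 6)) - 1/(30*(s + 1)) + 17/(60*(s - 2)) - 2097/(910*(s - 7)) - 1/(42*s).
Integrate each term: A/(s−a) contributes A·log|s−a|.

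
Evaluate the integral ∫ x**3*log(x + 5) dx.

Use integration by parts with u = log(x + 5), dv = x**3 dx.
Then du = 1/(x + 5) dx and v = x**4/4.

x**4*log(x + 5)/4 - x**4/16 + 5*x**3/12 - 25*x**2/8 + 125*x/4 - 625*log(x + 5)/4 + C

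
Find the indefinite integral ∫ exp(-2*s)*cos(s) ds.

exp(-2*s)*sin(s)/5 - 2*exp(-2*s)*cos(s)/5 + C

Let I denote the integral. Integrate by parts with u = cos(s), dv = exp(-2*s) ds, so v = -exp(-2*s)/2: I = -exp(-2*s)*cos(s)/2 − (1/2)·∫ exp(-2*s)*sin(s) ds.
Apply parts again with u = sin(s), dv = exp(-2*s) ds: ∫ exp(-2*s)*sin(s) ds = -exp(-2*s)*sin(s)/2 + (1/2)·I. Substituting back brings back I: I = exp(-2*s)*sin(s)/4 - exp(-2*s)*cos(s)/2 − (1/4)·I.
Solving for I: (1 + 1/4)·I equals the remaining terms, so I = (4/5)·(exp(-2*s)*sin(s)/4 - exp(-2*s)*cos(s)/2).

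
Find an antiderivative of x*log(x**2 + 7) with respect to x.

Let u = x**2 + 7, so du = (2*x) dx.
The integral becomes (1/2)·∫ log(u) du; integrate by parts with u′=log(u), dv′=du.

x**2*log(x**2 + 7)/2 - x**2/2 + 7*log(x**2 + 7)/2 + C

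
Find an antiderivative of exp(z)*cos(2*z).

Let I denote the integral. Integrate by parts with u = cos(2*z), dv = exp(z) dz, so v = exp(z): I = exp(z)*cos(2*z) + 2·∫ exp(z)*sin(2*z) dz.
Apply parts again with u = sin(2*z), dv = exp(z) dz: ∫ exp(z)*sin(2*z) dz = exp(z)*sin(2*z) − 2·I. Substituting back brings back I: I = 2*exp(z)*sin(2*z) + exp(z)*cos(2*z) − 4·I.
Solving for I: (1 + 4)·I equals the remaining terms, so I = (1/5)·(2*exp(z)*sin(2*z) + exp(z)*cos(2*z)).

2*exp(z)*sin(2*z)/5 + exp(z)*cos(2*z)/5 + C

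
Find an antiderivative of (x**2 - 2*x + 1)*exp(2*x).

Use integration by parts with u = x**2 - 2*x + 1, dv = exp(2*x) dx, so v = exp(2*x)/2.
Apply parts 2 times (tabular method): alternate signs, differentiate u down to 0, integrate dv up.

(2*x**2 - 6*x + 5)*exp(2*x)/4 + C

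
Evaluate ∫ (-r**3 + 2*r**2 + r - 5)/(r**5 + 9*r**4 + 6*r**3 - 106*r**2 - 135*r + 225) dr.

-11*log(r - 3)/768 + log(r - 1)/96 + 37*log(r + 3)/96 - 293*log(r + 5)/768 + 55/(32*r + 160) + C

Factor the denominator: (r - 3)*(r - 1)*(r + 3)*(r + 5)**2.
Partial-fraction decomposition: -293/(768*(r + 5)) - 55/(32*(r + 5)**2) + 37/(96*(r + 3)) + 1/(96*(r - 1)) - 11/(768*(r - 3)).
Integrate each term; A/(r−a) gives A·log|r−a|; A/(r−a)² gives −A/(r−a).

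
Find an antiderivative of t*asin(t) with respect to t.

t**2*asin(t)/2 + t*sqrt(-t**2 + 1)/4 - asin(t)/4 + C

Use integration by parts with u = arcsin(t), dv = t dt.
Then du = 1/sqrt(-t**2 + 1) dt.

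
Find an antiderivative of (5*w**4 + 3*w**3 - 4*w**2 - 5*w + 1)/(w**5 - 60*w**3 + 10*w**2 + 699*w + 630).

Factor the denominator: (w - 6)*(w - 5)*(w + 1)*(w + 3)*(w + 7).
Partial-fraction decomposition: 26/(9*(w + 7)) - 19/(36*(w + 3)) + 1/(126*(w + 1)) - 211/(36*(w - 5)) + 535/(63*(w - 6)).
Integrate each term: A/(w−a) contributes A·log|w−a|.

535*log(w - 6)/63 - 211*log(w - 5)/36 + log(w + 1)/126 - 19*log(w + 3)/36 + 26*log(w + 7)/9 + C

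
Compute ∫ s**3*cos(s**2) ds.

s**2*sin(s**2)/2 + cos(s**2)/2 + C

Let u = s², du = 2s ds; rewrite as (1/2)∫ u^1·cos(1u) du.
Now integrate by parts 1 time.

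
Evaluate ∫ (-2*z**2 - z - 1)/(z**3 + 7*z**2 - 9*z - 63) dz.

Factor the denominator: (z - 3)*(z + 3)*(z + 7).
Partial-fraction decomposition: -23/(10*(z + 7)) + 2/(3*(z + 3)) - 11/(30*(z - 3)).
Integrate each term: A/(z−a) contributes A·log|z−a|.

-11*log(z - 3)/30 + 2*log(z + 3)/3 - 23*log(z + 7)/10 + C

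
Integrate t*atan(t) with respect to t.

t**2*atan(t)/2 - t/2 + atan(t)/2 + C

Use integration by parts with u = arctan(t), dv = t dt.
Then du = 1/(t**2 + 1) dt.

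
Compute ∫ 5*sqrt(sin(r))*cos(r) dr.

Let u = sin(r), so du = (cos(r)) dr.
Rewriting, the integral becomes 5·∫ √u du = 5·(2/3)u^(3/2).
Substituting back, u = sin(r).

10*sin(r)**(3/2)/3 + C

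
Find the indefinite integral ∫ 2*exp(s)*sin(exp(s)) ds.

Let u = exp(s), so du = (exp(s)) ds.
Rewriting, the integral becomes 2·∫ sin(u) du = 2·-cos(u).
Substituting back, u = exp(s).

-2*cos(exp(s)) + C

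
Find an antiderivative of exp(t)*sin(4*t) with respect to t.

Let I denote the integral. Integrate by parts with u = sin(4*t), dv = exp(t) dt, so v = exp(t): I = exp(t)*sin(4*t) − 4·∫ exp(t)*cos(4*t) dt.
Apply parts again with u = cos(4*t), dv = exp(t) dt: ∫ exp(t)*cos(4*t) dt = exp(t)*cos(4*t) + 4·I. Substituting back brings back I: I = exp(t)*sin(4*t) - 4*exp(t)*cos(4*t) − 16·I.
Solving for I: (1 + 16)·I equals the remaining terms, so I = (1/17)·(exp(t)*sin(4*t) - 4*exp(t)*cos(4*t)).

exp(t)*sin(4*t)/17 - 4*exp(t)*cos(4*t)/17 + C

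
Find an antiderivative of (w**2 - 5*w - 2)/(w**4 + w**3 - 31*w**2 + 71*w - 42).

-2*log(w - 3)/5 + 8*log(w - 2)/9 - 3*log(w - 1)/8 - 41*log(w + 7)/360 + C

Factor the denominator: (w - 3)*(w - 2)*(w - 1)*(w + 7).
Partial-fraction decomposition: -41/(360*(w + 7)) - 3/(8*(w - 1)) + 8/(9*(w - 2)) - 2/(5*(w - 3)).
Integrate each term: A/(w−a) contributes A·log|w−a|.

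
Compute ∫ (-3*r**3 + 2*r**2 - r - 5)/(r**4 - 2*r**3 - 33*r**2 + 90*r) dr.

-log(r)/18 - 67*log(r - 5)/22 + 71*log(r - 3)/54 - 721*log(r + 6)/594 + C

Factor the denominator: r*(r - 5)*(r - 3)*(r + 6).
Partial-fraction decomposition: -721/(594*(r + 6)) + 71/(54*(r - 3)) - 67/(22*(r - 5)) - 1/(18*r).
Integrate each term: A/(r−a) contributes A·log|r−a|.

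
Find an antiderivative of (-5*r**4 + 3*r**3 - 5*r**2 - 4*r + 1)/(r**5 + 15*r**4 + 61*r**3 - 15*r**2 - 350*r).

Factor the denominator: r*(r - 2)*(r + 5)**2*(r + 7).
Partial-fraction decomposition: -6625/(126*(r + 7)) + 116807/(2450*(r + 5)) - 1802/(35*(r + 5)**2) - 83/(882*(r - 2)) - 1/(350*r).
Integrate each term; A/(r−a) gives A·log|r−a|; A/(r−a)² gives −A/(r−a).

-log(r)/350 - 83*log(r - 2)/882 + 116807*log(r + 5)/2450 - 6625*log(r + 7)/126 + 1802/(35*r + 175) + C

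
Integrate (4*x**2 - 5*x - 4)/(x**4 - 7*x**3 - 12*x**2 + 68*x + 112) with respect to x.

Factor the denominator: (x - 7)*(x - 4)*(x + 2)**2.
Partial-fraction decomposition: -67/(243*(x + 2)) + 11/(27*(x + 2)**2) - 10/(27*(x - 4)) + 157/(243*(x - 7)).
Integrate each term; A/(x−a) gives A·log|x−a|; A/(x−a)² gives −A/(x−a).

157*log(x - 7)/243 - 10*log(x - 4)/27 - 67*log(x + 2)/243 - 11/(27*x + 54) + C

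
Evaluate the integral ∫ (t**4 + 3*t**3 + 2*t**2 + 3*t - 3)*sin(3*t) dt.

Use integration by parts with u = t**4 + 3*t**3 + 2*t**2 + 3*t - 3, dv = sin(3*t) dt, so v = -cos(3*t)/3.
Apply parts 4 times (tabular method): alternate signs, differentiate u down to 0, integrate dv up.

-t**4*cos(3*t)/3 + 4*t**3*sin(3*t)/9 - t**3*cos(3*t) + t**2*sin(3*t) - 2*t**2*cos(3*t)/9 + 4*t*sin(3*t)/27 - t*cos(3*t)/3 + sin(3*t)/9 + 85*cos(3*t)/81 + C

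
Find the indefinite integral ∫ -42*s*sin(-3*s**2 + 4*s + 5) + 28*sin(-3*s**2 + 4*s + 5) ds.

Let u = 3*s**2 - 4*s - 5, so du = (6*s - 4) ds.
Rewriting, the integral becomes 7·∫ sin(u) du = 7·-cos(u).
Substituting back, u = 3*s**2 - 4*s - 5.

-7*cos(-3*s**2 + 4*s + 5) + C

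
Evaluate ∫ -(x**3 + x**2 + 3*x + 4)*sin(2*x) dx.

Use integration by parts with u = x**3 + x**2 + 3*x + 4, dv = -sin(2*x) dx, so v = cos(2*x)/2.
Apply parts 3 times (tabular method): alternate signs, differentiate u down to 0, integrate dv up.

x**3*cos(2*x)/2 - 3*x**2*sin(2*x)/4 + x**2*cos(2*x)/2 - x*sin(2*x)/2 + 3*x*cos(2*x)/4 - 3*sin(2*x)/8 + 7*cos(2*x)/4 + C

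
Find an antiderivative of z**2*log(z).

z**3*log(z)/3 - z**3/9 + C

Use integration by parts with u = log(z), dv = z**2 dz.
Then du = 1/z dz and v = z**3/3.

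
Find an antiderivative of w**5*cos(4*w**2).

w**4*sin(4*w**2)/8 + w**2*cos(4*w**2)/16 - sin(4*w**2)/64 + C

Let u = w², du = 2w dw; rewrite as (1/2)∫ u^2·cos(4u) du.
Now integrate by parts 2 times.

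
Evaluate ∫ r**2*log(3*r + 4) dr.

r**3*log(3*r + 4)/3 - r**3/9 + 2*r**2/9 - 16*r/27 + 64*log(3*r + 4)/81 + C

Use integration by parts with u = log(3*r + 4), dv = r**2 dr.
Then du = 3/(3*r + 4) dr and v = r**3/3.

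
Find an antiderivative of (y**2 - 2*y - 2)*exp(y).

Use integration by parts with u = y**2 - 2*y - 2, dv = exp(y) dy, so v = exp(y).
Apply parts 2 times (tabular method): alternate signs, differentiate u down to 0, integrate dv up.

(y**2 - 4*y + 2)*exp(y) + C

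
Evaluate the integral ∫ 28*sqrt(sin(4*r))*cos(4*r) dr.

14*sin(4*r)**(3/2)/3 + C

Let u = sin(4*r), so du = (4*cos(4*r)) dr.
Rewriting, the integral becomes 7·∫ √u du = 7·(2/3)u^(3/2).
Substituting back, u = sin(4*r).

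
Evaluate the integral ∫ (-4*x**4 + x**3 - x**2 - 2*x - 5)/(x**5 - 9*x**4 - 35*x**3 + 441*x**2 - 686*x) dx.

Factor the denominator: x*(x - 7)**2*(x - 2)*(x + 7).
Partial-fraction decomposition: -3329/(4116*(x + 7)) - 23/(150*(x - 2)) - 104449/(34300*(x - 7)) - 9329/(490*(x - 7)**2) + 5/(686*x).
Integrate each term; A/(x−a) gives A·log|x−a|; A/(x−a)² gives −A/(x−a).

5*log(x)/686 - 104449*log(x - 7)/34300 - 23*log(x - 2)/150 - 3329*log(x + 7)/4116 + 9329/(490*x - 3430) + C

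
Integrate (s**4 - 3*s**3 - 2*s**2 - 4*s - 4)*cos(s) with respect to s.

s**4*sin(s) - 3*s**3*sin(s) + 4*s**3*cos(s) - 14*s**2*sin(s) - 9*s**2*cos(s) + 14*s*sin(s) - 28*s*cos(s) + 24*sin(s) + 14*cos(s) + C

Use integration by parts with u = s**4 - 3*s**3 - 2*s**2 - 4*s - 4, dv = cos(s) ds, so v = sin(s).
Apply parts 4 times (tabular method): alternate signs, differentiate u down to 0, integrate dv up.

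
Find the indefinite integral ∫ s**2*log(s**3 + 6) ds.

Let u = s**3 + 6, so du = (3*s**2) ds.
The integral becomes (1/3)·∫ log(u) du; integrate by parts with u′=log(u), dv′=du.

s**3*log(s**3 + 6)/3 - s**3/3 + 2*log(s**3 + 6) + C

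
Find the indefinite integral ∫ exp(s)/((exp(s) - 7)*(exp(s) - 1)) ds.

log(exp(s) - 7)/6 - log(exp(s) - 1)/6 + C

Let u = e^s, du = e^s ds.
The integral becomes ∫ du/((u-1)(u-7)); decompose into partial fractions.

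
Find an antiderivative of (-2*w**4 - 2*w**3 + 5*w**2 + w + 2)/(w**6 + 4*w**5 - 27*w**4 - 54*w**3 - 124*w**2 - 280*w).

-log(w)/140 - 114*log(w - 5)/1015 + log(w + 2)/140 + 323*log(w + 7)/1855 - 95*log(w**2 + 4)/3074 - 631*atan(w/2)/6148 + C

Factor the denominator: w*(w - 5)*(w + 2)*(w + 7)*(w**2 + 4).
Partial-fraction decomposition: -(190*w + 631)/(3074*(w**2 + 4)) + 323/(1855*(w + 7)) + 1/(140*(w + 2)) - 114/(1015*(w - 5)) - 1/(140*w).
Integrate each term; A/(w−a) gives A·log|w−a|; the (Bw+D)/(w²+p²) term gives a log and an atan.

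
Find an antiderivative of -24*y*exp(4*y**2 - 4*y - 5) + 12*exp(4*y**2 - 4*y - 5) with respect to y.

-3*exp(4*y**2 - 4*y - 5) + C

Let u = 4*y**2 - 4*y - 5, so du = (8*y - 4) dy.
Rewriting, the integral becomes -3·∫ e^u du = -3·e^u.
Substituting back, u = 4*y**2 - 4*y - 5.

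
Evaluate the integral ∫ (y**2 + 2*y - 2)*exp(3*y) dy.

Use integration by parts with u = y**2 + 2*y - 2, dv = exp(3*y) dy, so v = exp(3*y)/3.
Apply parts 2 times (tabular method): alternate signs, differentiate u down to 0, integrate dv up.

(9*y**2 + 12*y - 22)*exp(3*y)/27 + C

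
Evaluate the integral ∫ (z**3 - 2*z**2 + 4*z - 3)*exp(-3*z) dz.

Use integration by parts with u = z**3 - 2*z**2 + 4*z - 3, dv = exp(-3*z) dz, so v = -exp(-3*z)/3.
Apply parts 3 times (tabular method): alternate signs, differentiate u down to 0, integrate dv up.

(-9*z**3 + 9*z**2 - 30*z + 17)*exp(-3*z)/27 + C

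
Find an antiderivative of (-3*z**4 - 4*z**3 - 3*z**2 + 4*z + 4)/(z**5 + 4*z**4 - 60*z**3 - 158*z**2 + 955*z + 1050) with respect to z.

-21977*log(z - 5)/17424 - log(z + 1)/540 + 3152*log(z + 6)/605 - 3001*log(z + 7)/432 + 1213/(396*z - 1980) + C

Factor the denominator: (z - 5)**2*(z + 1)*(z + 6)*(z + 7).
Partial-fraction decomposition: -3001/(432*(z + 7)) + 3152/(605*(z + 6)) - 1/(540*(z + 1)) - 21977/(17424*(z - 5)) - 1213/(396*(z - 5)**2).
Integrate each term; A/(z−a) gives A·log|z−a|; A/(z−a)² gives −A/(z−a).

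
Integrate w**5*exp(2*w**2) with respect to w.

(2*w**4 - 2*w**2 + 1)*exp(2*w**2)/8 + C

Let u = w², du = 2w dw; rewrite as (1/2)∫ u^2·exp(2u) du.
Now integrate by parts 2 times.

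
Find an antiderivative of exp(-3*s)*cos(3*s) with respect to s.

Let I denote the integral. Integrate by parts with u = cos(3*s), dv = exp(-3*s) ds, so v = -exp(-3*s)/3: I = -exp(-3*s)*cos(3*s)/3 − ∫ exp(-3*s)*sin(3*s) ds.
Apply parts again with u = sin(3*s), dv = exp(-3*s) ds: ∫ exp(-3*s)*sin(3*s) ds = -exp(-3*s)*sin(3*s)/3 + I. Substituting back brings back I: I = exp(-3*s)*sin(3*s)/3 - exp(-3*s)*cos(3*s)/3 − I.
Solving for I: (1 + 1)·I equals the remaining terms, so I = (1/2)·(exp(-3*s)*sin(3*s)/3 - exp(-3*s)*cos(3*s)/3).

exp(-3*s)*sin(3*s)/6 - exp(-3*s)*cos(3*s)/6 + C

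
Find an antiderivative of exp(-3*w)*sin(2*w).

-3*exp(-3*w)*sin(2*w)/13 - 2*exp(-3*w)*cos(2*w)/13 + C

Let I denote the integral. Integrate by parts with u = sin(2*w), dv = exp(-3*w) dw, so v = -exp(-3*w)/3: I = -exp(-3*w)*sin(2*w)/3 + (2/3)·∫ exp(-3*w)*cos(2*w) dw.
Apply parts again with u = cos(2*w), dv = exp(-3*w) dw: ∫ exp(-3*w)*cos(2*w) dw = -exp(-3*w)*cos(2*w)/3 − (2/3)·I. Substituting back brings back I: I = -exp(-3*w)*sin(2*w)/3 - 2*exp(-3*w)*cos(2*w)/9 − (4/9)·I.
Solving for I: (1 + 4/9)·I equals the remaining terms, so I = (9/13)·(-exp(-3*w)*sin(2*w)/3 - 2*exp(-3*w)*cos(2*w)/9).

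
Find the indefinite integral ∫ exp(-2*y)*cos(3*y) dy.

Let I denote the integral. Integrate by parts with u = cos(3*y), dv = exp(-2*y) dy, so v = -exp(-2*y)/2: I = -exp(-2*y)*cos(3*y)/2 − (3/2)·∫ exp(-2*y)*sin(3*y) dy.
Apply parts again with u = sin(3*y), dv = exp(-2*y) dy: ∫ exp(-2*y)*sin(3*y) dy = -exp(-2*y)*sin(3*y)/2 + (3/2)·I. Substituting back brings back I: I = 3*exp(-2*y)*sin(3*y)/4 - exp(-2*y)*cos(3*y)/2 − (9/4)·I.
Solving for I: (1 + 9/4)·I equals the remaining terms, so I = (4/13)·(3*exp(-2*y)*sin(3*y)/4 - exp(-2*y)*cos(3*y)/2).

3*exp(-2*y)*sin(3*y)/13 - 2*exp(-2*y)*cos(3*y)/13 + C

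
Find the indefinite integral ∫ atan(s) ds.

s*atan(s) - log(s**2 + 1)/2 + C

Use integration by parts with u = arctan(s), dv = ds.
Then du = 1/(s**2 + 1) ds.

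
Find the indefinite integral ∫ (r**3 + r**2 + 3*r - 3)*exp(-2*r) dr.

(-4*r**3 - 10*r**2 - 22*r + 1)*exp(-2*r)/8 + C

Use integration by parts with u = r**3 + r**2 + 3*r - 3, dv = exp(-2*r) dr, so v = -exp(-2*r)/2.
Apply parts 3 times (tabular method): alternate signs, differentiate u down to 0, integrate dv up.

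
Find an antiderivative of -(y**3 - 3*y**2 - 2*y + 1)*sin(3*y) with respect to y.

y**3*cos(3*y)/3 - y**2*sin(3*y)/3 - y**2*cos(3*y) + 2*y*sin(3*y)/3 - 8*y*cos(3*y)/9 + 8*sin(3*y)/27 + 5*cos(3*y)/9 + C

Use integration by parts with u = y**3 - 3*y**2 - 2*y + 1, dv = -sin(3*y) dy, so v = cos(3*y)/3.
Apply parts 3 times (tabular method): alternate signs, differentiate u down to 0, integrate dv up.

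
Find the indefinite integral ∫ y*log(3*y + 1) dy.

y**2*log(3*y + 1)/2 - y**2/4 + y/6 - log(3*y + 1)/18 + C

Use integration by parts with u = log(3*y + 1), dv = y dy.
Then du = 3/(3*y + 1) dy and v = y**2/2.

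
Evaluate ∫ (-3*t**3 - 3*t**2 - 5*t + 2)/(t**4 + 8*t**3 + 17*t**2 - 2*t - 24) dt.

-3*log(t - 1)/20 - 4*log(t + 2) + 71*log(t + 3)/4 - 83*log(t + 4)/5 + C

Factor the denominator: (t - 1)*(t + 2)*(t + 3)*(t + 4).
Partial-fraction decomposition: -83/(5*(t + 4)) + 71/(4*(t + 3)) - 4/(t + 2) - 3/(20*(t - 1)).
Integrate each term: A/(t−a) contributes A·log|t−a|.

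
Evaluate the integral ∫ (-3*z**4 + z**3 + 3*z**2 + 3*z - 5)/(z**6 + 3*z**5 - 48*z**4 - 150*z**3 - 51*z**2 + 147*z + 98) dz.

-6697*log(z - 7)/48384 + log(z - 1)/576 + 45*log(z + 1)/256 - 11*log(z + 2)/27 + 165*log(z + 7)/448 + 3/(32*z + 32) + C

Factor the denominator: (z - 7)*(z - 1)*(z + 1)**2*(z + 2)*(z + 7).
Partial-fraction decomposition: 165/(448*(z + 7)) - 11/(27*(z + 2)) + 45/(256*(z + 1)) - 3/(32*(z + 1)**2) + 1/(576*(z - 1)) - 6697/(48384*(z - 7)).
Integrate each term; A/(z−a) gives A·log|z−a|; A/(z−a)² gives −A/(z−a).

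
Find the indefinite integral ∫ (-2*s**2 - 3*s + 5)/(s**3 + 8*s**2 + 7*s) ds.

5*log(s)/7 - log(s + 1) - 12*log(s + 7)/7 + C

Factor the denominator: s*(s + 1)*(s + 7).
Partial-fraction decomposition: -12/(7*(s + 7)) - 1/(s + 1) + 5/(7*s).
Integrate each term: A/(s−a) contributes A·log|s−a|.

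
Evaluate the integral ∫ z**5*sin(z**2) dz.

Let u = z², du = 2z dz; rewrite as (1/2)∫ u^2·sin(1u) du.
Now integrate by parts 2 times.

-z**4*cos(z**2)/2 + z**2*sin(z**2) + cos(z**2) + C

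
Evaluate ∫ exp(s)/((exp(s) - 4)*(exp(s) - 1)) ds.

log(exp(s) - 4)/3 - log(exp(s) - 1)/3 + C

Let u = e^s, du = e^s ds.
The integral becomes ∫ du/((u-1)(u-4)); decompose into partial fractions.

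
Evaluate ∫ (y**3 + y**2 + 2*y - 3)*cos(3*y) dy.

y**3*sin(3*y)/3 + y**2*sin(3*y)/3 + y**2*cos(3*y)/3 + 4*y*sin(3*y)/9 + 2*y*cos(3*y)/9 - 29*sin(3*y)/27 + 4*cos(3*y)/27 + C

Use integration by parts with u = y**3 + y**2 + 2*y - 3, dv = cos(3*y) dy, so v = sin(3*y)/3.
Apply parts 3 times (tabular method): alternate signs, differentiate u down to 0, integrate dv up.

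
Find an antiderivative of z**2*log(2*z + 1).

Use integration by parts with u = log(2*z + 1), dv = z**2 dz.
Then du = 2/(2*z + 1) dz and v = z**3/3.

z**3*log(2*z + 1)/3 - z**3/9 + z**2/12 - z/12 + log(2*z + 1)/24 + C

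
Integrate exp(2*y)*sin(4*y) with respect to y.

exp(2*y)*sin(4*y)/10 - exp(2*y)*cos(4*y)/5 + C

Let I denote the integral. Integrate by parts with u = sin(4*y), dv = exp(2*y) dy, so v = exp(2*y)/2: I = exp(2*y)*sin(4*y)/2 − 2·∫ exp(2*y)*cos(4*y) dy.
Apply parts again with u = cos(4*y), dv = exp(2*y) dy: ∫ exp(2*y)*cos(4*y) dy = exp(2*y)*cos(4*y)/2 + 2·I. Substituting back brings back I: I = exp(2*y)*sin(4*y)/2 - exp(2*y)*cos(4*y) − 4·I.
Solving for I: (1 + 4)·I equals the remaining terms, so I = (1/5)·(exp(2*y)*sin(4*y)/2 - exp(2*y)*cos(4*y)).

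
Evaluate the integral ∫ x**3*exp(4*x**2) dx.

(4*x**2 - 1)*exp(4*x**2)/32 + C

Let u = x², du = 2x dx; rewrite as (1/2)∫ u^1·exp(4u) du.
Now integrate by parts 1 time.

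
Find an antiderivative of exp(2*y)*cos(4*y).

exp(2*y)*sin(4*y)/5 + exp(2*y)*cos(4*y)/10 + C

Let I denote the integral. Integrate by parts with u = cos(4*y), dv = exp(2*y) dy, so v = exp(2*y)/2: I = exp(2*y)*cos(4*y)/2 + 2·∫ exp(2*y)*sin(4*y) dy.
Apply parts again with u = sin(4*y), dv = exp(2*y) dy: ∫ exp(2*y)*sin(4*y) dy = exp(2*y)*sin(4*y)/2 − 2·I. Substituting back brings back I: I = exp(2*y)*sin(4*y) + exp(2*y)*cos(4*y)/2 − 4·I.
Solving for I: (1 + 4)·I equals the remaining terms, so I = (1/5)·(exp(2*y)*sin(4*y) + exp(2*y)*cos(4*y)/2).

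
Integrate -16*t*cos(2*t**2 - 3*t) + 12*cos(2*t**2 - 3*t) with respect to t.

-4*sin(2*t**2 - 3*t) + C

Let u = 2*t**2 - 3*t, so du = (4*t - 3) dt.
Rewriting, the integral becomes -4·∫ cos(u) du = -4·sin(u).
Substituting back, u = 2*t**2 - 3*t.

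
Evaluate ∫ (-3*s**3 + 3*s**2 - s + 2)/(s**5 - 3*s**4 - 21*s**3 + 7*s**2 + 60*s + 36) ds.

-136*log(s - 6)/441 + log(s - 2)/15 - 227*log(s + 1)/588 + 113*log(s + 3)/180 - 3/(14*s + 14) + C

Factor the denominator: (s - 6)*(s - 2)*(s + 1)**2*(s + 3).
Partial-fraction decomposition: 113/(180*(s + 3)) - 227/(588*(s + 1)) + 3/(14*(s + 1)**2) + 1/(15*(s - 2)) - 136/(441*(s - 6)).
Integrate each term; A/(s−a) gives A·log|s−a|; A/(s−a)² gives −A/(s−a).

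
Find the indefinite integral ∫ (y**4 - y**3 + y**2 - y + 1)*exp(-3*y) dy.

Use integration by parts with u = y**4 - y**3 + y**2 - y + 1, dv = exp(-3*y) dy, so v = -exp(-3*y)/3.
Apply parts 4 times (tabular method): alternate signs, differentiate u down to 0, integrate dv up.

(-27*y**4 - 9*y**3 - 36*y**2 + 3*y - 26)*exp(-3*y)/81 + C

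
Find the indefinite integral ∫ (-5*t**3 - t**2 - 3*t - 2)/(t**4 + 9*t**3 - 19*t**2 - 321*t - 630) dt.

Factor the denominator: (t - 6)*(t + 3)*(t + 5)*(t + 7).
Partial-fraction decomposition: -1685/(104*(t + 7)) + 613/(44*(t + 5)) - 133/(72*(t + 3)) - 1136/(1287*(t - 6)).
Integrate each term: A/(t−a) contributes A·log|t−a|.

-1136*log(t - 6)/1287 - 133*log(t + 3)/72 + 613*log(t + 5)/44 - 1685*log(t + 7)/104 + C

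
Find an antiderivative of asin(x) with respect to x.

Use integration by parts with u = arcsin(x), dv = dx.
Then du = 1/sqrt(-x**2 + 1) dx.

x*asin(x) + sqrt(-x**2 + 1) + C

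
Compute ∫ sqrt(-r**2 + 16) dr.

r*sqrt(-r**2 + 16)/2 + 8*asin(r/4) + C

Substitute r = 4·sin(θ), so dr = 4·cos(θ) dθ and the radical becomes sqrt(-r**2 + 16) = 4·cos(θ) by the Pythagorean identity.
Integrate the resulting trig expression in θ, then back-substitute θ = asin(r/4), sin(θ) = r/4, cos(θ) = sqrt(-r**2 + 16)/4 (absorbing any constant into C).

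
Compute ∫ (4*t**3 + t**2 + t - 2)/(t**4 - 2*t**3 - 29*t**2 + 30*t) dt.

Factor the denominator: t*(t - 6)*(t - 1)*(t + 5).
Partial-fraction decomposition: 241/(165*(t + 5)) - 2/(15*(t - 1)) + 452/(165*(t - 6)) - 1/(15*t).
Integrate each term: A/(t−a) contributes A·log|t−a|.

-log(t)/15 + 452*log(t - 6)/165 - 2*log(t - 1)/15 + 241*log(t + 5)/165 + C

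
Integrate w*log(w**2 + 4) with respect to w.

Let u = w**2 + 4, so du = (2*w) dw.
The integral becomes (1/2)·∫ log(u) du; integrate by parts with u′=log(u), dv′=du.

w**2*log(w**2 + 4)/2 - w**2/2 + 2*log(w**2 + 4) + C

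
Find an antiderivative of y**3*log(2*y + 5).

Use integration by parts with u = log(2*y + 5), dv = y**3 dy.
Then du = 2/(2*y + 5) dy and v = y**4/4.

y**4*log(2*y + 5)/4 - y**4/16 + 5*y**3/24 - 25*y**2/32 + 125*y/32 - 625*log(2*y + 5)/64 + C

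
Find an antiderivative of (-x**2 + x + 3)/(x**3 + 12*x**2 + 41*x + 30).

Factor the denominator: (x + 1)*(x + 5)*(x + 6).
Partial-fraction decomposition: -39/(5*(x + 6)) + 27/(4*(x + 5)) + 1/(20*(x + 1)).
Integrate each term: A/(x−a) contributes A·log|x−a|.

log(x + 1)/20 + 27*log(x + 5)/4 - 39*log(x + 6)/5 + C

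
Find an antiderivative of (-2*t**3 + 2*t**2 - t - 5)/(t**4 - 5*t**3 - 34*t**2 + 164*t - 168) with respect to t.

Factor the denominator: (t - 7)*(t - 2)**2*(t + 6).
Partial-fraction decomposition: -505/(832*(t + 6)) + 29/(64*(t - 2)) + 3/(8*(t - 2)**2) - 24/(13*(t - 7)).
Integrate each term; A/(t−a) gives A·log|t−a|; A/(t−a)² gives −A/(t−a).

-24*log(t - 7)/13 + 29*log(t - 2)/64 - 505*log(t + 6)/832 - 3/(8*t - 16) + C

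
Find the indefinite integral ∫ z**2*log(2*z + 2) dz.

z**3*log(2*z + 2)/3 - z**3/9 + z**2/6 - z/3 + log(z + 1)/3 + C

Use integration by parts with u = log(2*z + 2), dv = z**2 dz.
Then du = 2/(2*z + 2) dz and v = z**3/3.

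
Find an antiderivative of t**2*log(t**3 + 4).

Let u = t**3 + 4, so du = (3*t**2) dt.
The integral becomes (1/3)·∫ log(u) du; integrate by parts with u′=log(u), dv′=du.

t**3*log(t**3 + 4)/3 - t**3/3 + 4*log(t**3 + 4)/3 + C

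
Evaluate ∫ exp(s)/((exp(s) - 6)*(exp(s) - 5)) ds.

log(exp(s) - 6) - log(exp(s) - 5) + C

Let u = e^s, du = e^s ds.
The integral becomes ∫ du/((u-5)(u-6)); decompose into partial fractions.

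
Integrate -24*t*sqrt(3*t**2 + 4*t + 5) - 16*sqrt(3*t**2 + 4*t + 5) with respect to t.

-8*(3*t**2 + 4*t + 5)**(3/2)/3 + C

Let u = 3*t**2 + 4*t + 5, so du = (6*t + 4) dt.
Rewriting, the integral becomes -4·∫ √u du = -4·(2/3)u^(3/2).
Substituting back, u = 3*t**2 + 4*t + 5.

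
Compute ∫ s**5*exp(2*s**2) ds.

(2*s**4 - 2*s**2 + 1)*exp(2*s**2)/8 + C

Let u = s², du = 2s ds; rewrite as (1/2)∫ u^2·exp(2u) du.
Now integrate by parts 2 times.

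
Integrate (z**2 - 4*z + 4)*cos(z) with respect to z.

Use integration by parts with u = z**2 - 4*z + 4, dv = cos(z) dz, so v = sin(z).
Apply parts 2 times (tabular method): alternate signs, differentiate u down to 0, integrate dv up.

z**2*sin(z) - 4*z*sin(z) + 2*z*cos(z) + 2*sin(z) - 4*cos(z) + C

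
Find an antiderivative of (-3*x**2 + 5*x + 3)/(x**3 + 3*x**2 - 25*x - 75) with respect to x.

Factor the denominator: (x - 5)*(x + 3)*(x + 5).
Partial-fraction decomposition: -97/(20*(x + 5)) + 39/(16*(x + 3)) - 47/(80*(x - 5)).
Integrate each term: A/(x−a) contributes A·log|x−a|.

-47*log(x - 5)/80 + 39*log(x + 3)/16 - 97*log(x + 5)/20 + C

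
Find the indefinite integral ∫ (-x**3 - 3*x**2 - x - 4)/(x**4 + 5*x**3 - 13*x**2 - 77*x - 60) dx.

Factor the denominator: (x - 4)*(x + 1)*(x + 3)*(x + 5).
Partial-fraction decomposition: -17/(24*(x + 5)) - 1/(28*(x + 3)) + 1/(8*(x + 1)) - 8/(21*(x - 4)).
Integrate each term: A/(x−a) contributes A·log|x−a|.

-8*log(x - 4)/21 + log(x + 1)/8 - log(x + 3)/28 - 17*log(x + 5)/24 + C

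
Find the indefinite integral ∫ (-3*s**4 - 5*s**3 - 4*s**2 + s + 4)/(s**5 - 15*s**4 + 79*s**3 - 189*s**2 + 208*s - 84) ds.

Factor the denominator: (s - 7)*(s - 3)*(s - 2)**2*(s - 1).
Partial-fraction decomposition: -7/(12*(s - 1)) - 953/(25*(s - 2)) - 98/(5*(s - 2)**2) + 407/(8*(s - 3)) - 9103/(600*(s - 7)).
Integrate each term; A/(s−a) gives A·log|s−a|; A/(s−a)² gives −A/(s−a).

-9103*log(s - 7)/600 + 407*log(s - 3)/8 - 953*log(s - 2)/25 - 7*log(s - 1)/12 + 98/(5*s - 10) + C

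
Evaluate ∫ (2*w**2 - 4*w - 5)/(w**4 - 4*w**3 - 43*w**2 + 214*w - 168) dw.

Factor the denominator: (w - 6)*(w - 4)*(w - 1)*(w + 7).
Partial-fraction decomposition: -11/(104*(w + 7)) - 7/(120*(w - 1)) - 1/(6*(w - 4)) + 43/(130*(w - 6)).
Integrate each term: A/(w−a) contributes A·log|w−a|.

43*log(w - 6)/130 - log(w - 4)/6 - 7*log(w - 1)/120 - 11*log(w + 7)/104 + C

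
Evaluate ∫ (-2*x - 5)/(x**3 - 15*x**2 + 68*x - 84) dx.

-19*log(x - 7)/5 + 17*log(x - 6)/4 - 9*log(x - 2)/20 + C

Factor the denominator: (x - 7)*(x - 6)*(x - 2).
Partial-fraction decomposition: -9/(20*(x - 2)) + 17/(4*(x - 6)) - 19/(5*(x - 7)).
Integrate each term: A/(x−a) contributes A·log|x−a|.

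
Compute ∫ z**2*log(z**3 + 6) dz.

Let u = z**3 + 6, so du = (3*z**2) dz.
The integral becomes (1/3)·∫ log(u) du; integrate by parts with u′=log(u), dv′=du.

z**3*log(z**3 + 6)/3 - z**3/3 + 2*log(z**3 + 6) + C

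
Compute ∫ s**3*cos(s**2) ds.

Let u = s², du = 2s ds; rewrite as (1/2)∫ u^1·cos(1u) du.
Now integrate by parts 1 time.

s**2*sin(s**2)/2 + cos(s**2)/2 + C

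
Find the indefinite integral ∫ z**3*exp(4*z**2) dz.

Let u = z², du = 2z dz; rewrite as (1/2)∫ u^1·exp(4u) du.
Now integrate by parts 1 time.

(4*z**2 - 1)*exp(4*z**2)/32 + C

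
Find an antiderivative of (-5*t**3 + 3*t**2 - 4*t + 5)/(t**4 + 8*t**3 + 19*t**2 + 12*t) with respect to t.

Factor the denominator: t*(t + 1)*(t + 3)*(t + 4).
Partial-fraction decomposition: -389/(12*(t + 4)) + 179/(6*(t + 3)) - 17/(6*(t + 1)) + 5/(12*t).
Integrate each term: A/(t−a) contributes A·log|t−a|.

5*log(t)/12 - 17*log(t + 1)/6 + 179*log(t + 3)/6 - 389*log(t + 4)/12 + C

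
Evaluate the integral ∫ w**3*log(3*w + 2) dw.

Use integration by parts with u = log(3*w + 2), dv = w**3 dw.
Then du = 3/(3*w + 2) dw and v = w**4/4.

w**4*log(3*w + 2)/4 - w**4/16 + w**3/18 - w**2/18 + 2*w/27 - 4*log(3*w + 2)/81 + C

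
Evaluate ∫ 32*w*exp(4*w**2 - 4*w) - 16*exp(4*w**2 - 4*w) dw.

Let u = 4*w**2 - 4*w, so du = (8*w - 4) dw.
Rewriting, the integral becomes 4·∫ e^u du = 4·e^u.
Substituting back, u = 4*w**2 - 4*w.

4*exp(4*w**2 - 4*w) + C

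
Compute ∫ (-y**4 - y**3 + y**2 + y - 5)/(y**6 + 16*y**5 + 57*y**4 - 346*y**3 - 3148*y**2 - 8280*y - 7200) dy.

Factor the denominator: (y - 6)*(y + 2)*(y + 4)*(y + 5)**2*(y + 6).
Partial-fraction decomposition: 1055/(96*(y + 6)) - 6938/(1089*(y + 5)) + 485/(33*(y + 5)**2) - 37/(8*(y + 4)) + 11/(576*(y + 2)) - 295/(23232*(y - 6)).
Integrate each term; A/(y−a) gives A·log|y−a|; A/(y−a)² gives −A/(y−a).

-295*log(y - 6)/23232 + 11*log(y + 2)/576 - 37*log(y + 4)/8 - 6938*log(y + 5)/1089 + 1055*log(y + 6)/96 - 485/(33*y + 165) + C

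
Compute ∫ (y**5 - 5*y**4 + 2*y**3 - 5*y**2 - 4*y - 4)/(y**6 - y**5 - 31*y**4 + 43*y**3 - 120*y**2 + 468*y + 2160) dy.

Factor the denominator: (y - 5)*(y - 4)*(y + 2)*(y + 6)*(y**2 + 9).
Partial-fraction decomposition: (62383*y - 215493)/(497250*(y**2 + 9)) + 1856/(2475*(y + 6)) - 6/(91*(y + 2)) + 19/(125*(y - 4)) + 101/(2618*(y - 5)).
Integrate each term; A/(y−a) gives A·log|y−a|; the (By+D)/(y²+p²) term gives a log and an atan.

101*log(y - 5)/2618 + 19*log(y - 4)/125 - 6*log(y + 2)/91 + 1856*log(y + 6)/2475 + 62383*log(y**2 + 9)/994500 - 71831*atan(y/3)/497250 + C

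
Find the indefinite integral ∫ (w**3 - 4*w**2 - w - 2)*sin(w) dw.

-w**3*cos(w) + 3*w**2*sin(w) + 4*w**2*cos(w) - 8*w*sin(w) + 7*w*cos(w) - 7*sin(w) - 6*cos(w) + C

Use integration by parts with u = w**3 - 4*w**2 - w - 2, dv = sin(w) dw, so v = -cos(w).
Apply parts 3 times (tabular method): alternate signs, differentiate u down to 0, integrate dv up.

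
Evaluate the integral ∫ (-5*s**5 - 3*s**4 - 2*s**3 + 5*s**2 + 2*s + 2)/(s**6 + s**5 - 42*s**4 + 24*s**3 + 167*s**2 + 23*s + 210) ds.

-5871*log(s - 5)/1456 + 1459*log(s - 3)/1000 + 146*log(s + 2)/875 - 25917*log(s + 7)/10000 - 61*log(s**2 + 1)/65000 - 773*atan(s)/32500 + C

Factor the denominator: (s - 5)*(s - 3)*(s + 2)*(s + 7)*(s**2 + 1).
Partial-fraction decomposition: -(61*s + 773)/(32500*(s**2 + 1)) - 25917/(10000*(s + 7)) + 146/(875*(s + 2)) + 1459/(1000*(s - 3)) - 5871/(1456*(s - 5)).
Integrate each term; A/(s−a) gives A·log|s−a|; the (Bs+D)/(s²+p²) term gives a log and an atan.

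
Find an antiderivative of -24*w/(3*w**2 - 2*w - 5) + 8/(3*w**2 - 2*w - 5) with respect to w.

Let u = 3*w**2 - 2*w - 5, so du = (6*w - 2) dw.
Rewriting, the integral becomes -4·∫ 1/u du = -4·log(u).
Substituting back, u = 3*w**2 - 2*w - 5.

-4*log(3*w**2 - 2*w - 5) + C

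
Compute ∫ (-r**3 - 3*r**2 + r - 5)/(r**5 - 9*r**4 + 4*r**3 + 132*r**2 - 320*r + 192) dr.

-323*log(r - 6)/400 + 113*log(r - 4)/96 - 23*log(r - 2)/48 + 8*log(r - 1)/75 + 7*log(r + 4)/2400 + C

Factor the denominator: (r - 6)*(r - 4)*(r - 2)*(r - 1)*(r + 4).
Partial-fraction decomposition: 7/(2400*(r + 4)) + 8/(75*(r - 1)) - 23/(48*(r - 2)) + 113/(96*(r - 4)) - 323/(400*(r - 6)).
Integrate each term: A/(r−a) contributes A·log|r−a|.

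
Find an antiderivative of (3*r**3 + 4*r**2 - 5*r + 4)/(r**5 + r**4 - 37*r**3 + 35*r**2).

-27*log(r)/1225 + 227*log(r - 5)/600 - 3*log(r - 1)/16 - 397*log(r + 7)/2352 - 4/(35*r) + C

Factor the denominator: r**2*(r - 5)*(r - 1)*(r + 7).
Partial-fraction decomposition: -397/(2352*(r + 7)) - 3/(16*(r - 1)) + 227/(600*(r - 5)) - 27/(1225*r) + 4/(35*r**2).
Integrate each term; A/(r−a) gives A·log|r−a|; A/(r−a)² gives −A/(r−a).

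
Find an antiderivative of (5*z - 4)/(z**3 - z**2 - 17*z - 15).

Factor the denominator: (z - 5)*(z + 1)*(z + 3).
Partial-fraction decomposition: -19/(16*(z + 3)) + 3/(4*(z + 1)) + 7/(16*(z - 5)).
Integrate each term: A/(z−a) contributes A·log|z−a|.

7*log(z - 5)/16 + 3*log(z + 1)/4 - 19*log(z + 3)/16 + C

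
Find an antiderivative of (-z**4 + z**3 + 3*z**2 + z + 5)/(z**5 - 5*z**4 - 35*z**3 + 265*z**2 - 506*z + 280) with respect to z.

-415*log(z - 5)/144 + 45*log(z - 4)/22 + 11*log(z - 2)/54 - 3*log(z - 1)/32 - 2599*log(z + 7)/9504 + C

Factor the denominator: (z - 5)*(z - 4)*(z - 2)*(z - 1)*(z + 7).
Partial-fraction decomposition: -2599/(9504*(z + 7)) - 3/(32*(z - 1)) + 11/(54*(z - 2)) + 45/(22*(z - 4)) - 415/(144*(z - 5)).
Integrate each term: A/(z−a) contributes A·log|z−a|.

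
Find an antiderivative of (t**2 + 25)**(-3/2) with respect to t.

t/(25*sqrt(t**2 + 25)) + C

Substitute t = 5·tan(θ), so dt = 5·sec(θ)^2 dθ and the radical becomes sqrt(t**2 + 25) = 5·sec(θ) by the Pythagorean identity.
Integrate the resulting trig expression in θ, then back-substitute tan(θ) = t/5, sec(θ) = sqrt(t**2 + 25)/5 (absorbing any constant into C).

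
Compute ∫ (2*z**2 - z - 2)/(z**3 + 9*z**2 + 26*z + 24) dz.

Factor the denominator: (z + 2)*(z + 3)*(z + 4).
Partial-fraction decomposition: 17/(z + 4) - 19/(z + 3) + 4/(z + 2).
Integrate each term: A/(z−a) contributes A·log|z−a|.

4*log(z + 2) - 19*log(z + 3) + 17*log(z + 4) + C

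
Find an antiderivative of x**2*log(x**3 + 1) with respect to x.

Let u = x**3 + 1, so du = (3*x**2) dx.
The integral becomes (1/3)·∫ log(u) du; integrate by parts with u′=log(u), dv′=du.

x**3*log(x**3 + 1)/3 - x**3/3 + log(x**3 + 1)/3 + C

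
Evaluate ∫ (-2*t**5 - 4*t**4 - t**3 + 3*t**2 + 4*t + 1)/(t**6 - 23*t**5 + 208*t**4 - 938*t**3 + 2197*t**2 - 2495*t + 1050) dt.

Factor the denominator: (t - 7)*(t - 5)**2*(t - 3)*(t - 2)*(t - 1).
Partial-fraction decomposition: -1/(192*(t - 1)) - 23/(9*(t - 2)) + 797/(32*(t - 3)) + 38039/(576*(t - 5)) + 8779/(48*(t - 5)**2) - 8677/(96*(t - 7)).
Integrate each term; A/(t−a) gives A·log|t−a|; A/(t−a)² gives −A/(t−a).

-8677*log(t - 7)/96 + 38039*log(t - 5)/576 + 797*log(t - 3)/32 - 23*log(t - 2)/9 - log(t - 1)/192 - 8779/(48*t - 240) + C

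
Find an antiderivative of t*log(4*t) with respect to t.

Use integration by parts with u = log(4*t), dv = t dt.
Then du = 1/t dt and v = t**2/2.

t**2*(log(t) + 2*log(2))/2 - t**2/4 + C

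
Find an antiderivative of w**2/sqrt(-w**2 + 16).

-w*sqrt(-w**2 + 16)/2 + 8*asin(w/4) + C

Substitute w = 4·sin(θ), so dw = 4·cos(θ) dθ and the radical becomes sqrt(-w**2 + 16) = 4·cos(θ) by the Pythagorean identity.
Integrate the resulting trig expression in θ, then back-substitute θ = asin(w/4), sin(θ) = w/4, cos(θ) = sqrt(-w**2 + 16)/4 (absorbing any constant into C).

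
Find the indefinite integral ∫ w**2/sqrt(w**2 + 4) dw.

w*sqrt(w**2 + 4)/2 - 2*log(w + sqrt(w**2 + 4)) + C

Substitute w = 2·tan(θ), so dw = 2·sec(θ)^2 dθ and the radical becomes sqrt(w**2 + 4) = 2·sec(θ) by the Pythagorean identity.
Integrate the resulting trig expression in θ, then back-substitute tan(θ) = w/2, sec(θ) = sqrt(w**2 + 4)/2 (absorbing any constant into C).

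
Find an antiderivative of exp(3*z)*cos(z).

exp(3*z)*sin(z)/10 + 3*exp(3*z)*cos(z)/10 + C

Let I denote the integral. Integrate by parts with u = cos(z), dv = exp(3*z) dz, so v = exp(3*z)/3: I = exp(3*z)*cos(z)/3 + (1/3)·∫ exp(3*z)*sin(z) dz.
Apply parts again with u = sin(z), dv = exp(3*z) dz: ∫ exp(3*z)*sin(z) dz = exp(3*z)*sin(z)/3 − (1/3)·I. Substituting back brings back I: I = exp(3*z)*sin(z)/9 + exp(3*z)*cos(z)/3 − (1/9)·I.
Solving for I: (1 + 1/9)·I equals the remaining terms, so I = (9/10)·(exp(3*z)*sin(z)/9 + exp(3*z)*cos(z)/3).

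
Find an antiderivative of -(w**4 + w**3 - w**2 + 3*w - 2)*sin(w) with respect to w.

Use integration by parts with u = w**4 + w**3 - w**2 + 3*w - 2, dv = -sin(w) dw, so v = cos(w).
Apply parts 4 times (tabular method): alternate signs, differentiate u down to 0, integrate dv up.

w**4*cos(w) - 4*w**3*sin(w) + w**3*cos(w) - 3*w**2*sin(w) - 13*w**2*cos(w) + 26*w*sin(w) - 3*w*cos(w) + 3*sin(w) + 24*cos(w) + C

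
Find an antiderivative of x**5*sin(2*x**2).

-x**4*cos(2*x**2)/4 + x**2*sin(2*x**2)/4 + cos(2*x**2)/8 + C

Let u = x², du = 2x dx; rewrite as (1/2)∫ u^2·sin(2u) du.
Now integrate by parts 2 times.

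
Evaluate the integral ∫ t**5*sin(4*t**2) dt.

Let u = t², du = 2t dt; rewrite as (1/2)∫ u^2·sin(4u) du.
Now integrate by parts 2 times.

-t**4*cos(4*t**2)/8 + t**2*sin(4*t**2)/16 + cos(4*t**2)/64 + C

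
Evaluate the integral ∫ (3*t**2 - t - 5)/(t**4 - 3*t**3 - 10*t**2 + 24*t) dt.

Factor the denominator: t*(t - 4)*(t - 2)*(t + 3).
Partial-fraction decomposition: -5/(21*(t + 3)) - 1/(4*(t - 2)) + 39/(56*(t - 4)) - 5/(24*t).
Integrate each term: A/(t−a) contributes A·log|t−a|.

-5*log(t)/24 + 39*log(t - 4)/56 - log(t - 2)/4 - 5*log(t + 3)/21 + C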